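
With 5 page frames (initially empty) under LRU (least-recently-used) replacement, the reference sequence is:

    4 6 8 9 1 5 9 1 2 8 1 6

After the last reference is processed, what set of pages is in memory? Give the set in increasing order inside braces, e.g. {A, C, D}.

{1, 2, 6, 8, 9}

4 → miss, frames [4]
6 → miss, frames [4, 6]
8 → miss, frames [4, 6, 8]
9 → miss, frames [4, 6, 8, 9]
1 → miss, frames [4, 6, 8, 9, 1]
5 → miss, evict 4, frames [6, 8, 9, 1, 5]
9 → hit
1 → hit
2 → miss, evict 6, frames [8, 5, 9, 1, 2]
8 → hit
1 → hit
6 → miss, evict 5, frames [9, 2, 8, 1, 6]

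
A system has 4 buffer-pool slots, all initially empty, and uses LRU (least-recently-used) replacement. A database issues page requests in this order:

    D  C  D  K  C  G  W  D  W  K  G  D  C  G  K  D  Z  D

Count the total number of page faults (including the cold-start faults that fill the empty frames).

D -> fault, frames [D]
C -> fault, frames [D, C]
D -> hit
K -> fault, frames [C, D, K]
C -> hit
G -> fault, frames [D, K, C, G]
W -> fault, evict D, frames [K, C, G, W]
D -> fault, evict K, frames [C, G, W, D]
W -> hit
K -> fault, evict C, frames [G, D, W, K]
G -> hit
D -> hit
C -> fault, evict W, frames [K, G, D, C]
G -> hit
K -> hit
D -> hit
Z -> fault, evict C, frames [G, K, D, Z]
D -> hit
Page faults: 9.

9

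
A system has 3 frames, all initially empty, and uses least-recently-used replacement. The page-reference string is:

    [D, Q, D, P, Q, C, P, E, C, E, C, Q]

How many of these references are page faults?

6

D → miss, frames {D}
Q → miss, frames {D,Q}
D → hit
P → miss, frames {Q,D,P}
Q → hit
C → miss, evict D, frames {P,Q,C}
P → hit
E → miss, evict Q, frames {C,P,E}
C → hit
E → hit
C → hit
Q → miss, evict P, frames {E,C,Q}
Page faults: 6.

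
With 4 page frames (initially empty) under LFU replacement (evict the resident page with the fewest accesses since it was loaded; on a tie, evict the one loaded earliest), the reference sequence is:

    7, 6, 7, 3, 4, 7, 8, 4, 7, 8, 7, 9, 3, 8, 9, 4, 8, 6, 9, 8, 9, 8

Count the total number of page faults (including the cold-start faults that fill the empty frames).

7: miss, frames (7)
6: miss, frames (7 6)
7: hit
3: miss, frames (7 6 3)
4: miss, frames (7 6 3 4)
7: hit
8: miss, evict 6, frames (7 3 4 8)
4: hit
7: hit
8: hit
7: hit
9: miss, evict 3, frames (7 4 8 9)
3: miss, evict 9, frames (7 4 8 3)
8: hit
9: miss, evict 3, frames (7 4 8 9)
4: hit
8: hit
6: miss, evict 9, frames (7 4 8 6)
9: miss, evict 6, frames (7 4 8 9)
8: hit
9: hit
8: hit
Page faults: 10.

10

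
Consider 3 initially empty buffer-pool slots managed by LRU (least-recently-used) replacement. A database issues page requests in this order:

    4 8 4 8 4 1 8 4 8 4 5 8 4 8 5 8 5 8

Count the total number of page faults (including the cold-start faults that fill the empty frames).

4 → miss, frames [4]
8 → miss, frames [4, 8]
4 → hit
8 → hit
4 → hit
1 → miss, frames [8, 4, 1]
8 → hit
4 → hit
8 → hit
4 → hit
5 → miss, evict 1, frames [8, 4, 5]
8 → hit
4 → hit
8 → hit
5 → hit
8 → hit
5 → hit
8 → hit
Page faults: 4.

4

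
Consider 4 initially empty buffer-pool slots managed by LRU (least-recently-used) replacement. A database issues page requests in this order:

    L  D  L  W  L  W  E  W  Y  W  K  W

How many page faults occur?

L: miss, frames (L)
D: miss, frames (L D)
L: hit
W: miss, frames (D L W)
L: hit
W: hit
E: miss, frames (D L W E)
W: hit
Y: miss, evict D, frames (L E W Y)
W: hit
K: miss, evict L, frames (E Y W K)
W: hit
Page faults: 6.

6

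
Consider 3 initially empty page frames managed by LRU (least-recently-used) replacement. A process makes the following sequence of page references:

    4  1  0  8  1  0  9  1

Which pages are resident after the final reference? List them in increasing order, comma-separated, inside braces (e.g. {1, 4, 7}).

{0, 1, 9}

4 -> fault, frames [4]
1 -> fault, frames [4, 1]
0 -> fault, frames [4, 1, 0]
8 -> fault, evict 4, frames [1, 0, 8]
1 -> hit
0 -> hit
9 -> fault, evict 8, frames [1, 0, 9]
1 -> hit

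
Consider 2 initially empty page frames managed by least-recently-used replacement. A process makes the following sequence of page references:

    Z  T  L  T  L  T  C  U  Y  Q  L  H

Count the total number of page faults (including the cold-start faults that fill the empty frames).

9

Z: fault, frames {Z}
T: fault, frames {Z,T}
L: fault, evict Z, frames {T,L}
T: hit
L: hit
T: hit
C: fault, evict L, frames {T,C}
U: fault, evict T, frames {C,U}
Y: fault, evict C, frames {U,Y}
Q: fault, evict U, frames {Y,Q}
L: fault, evict Y, frames {Q,L}
H: fault, evict Q, frames {L,H}
Page faults: 9.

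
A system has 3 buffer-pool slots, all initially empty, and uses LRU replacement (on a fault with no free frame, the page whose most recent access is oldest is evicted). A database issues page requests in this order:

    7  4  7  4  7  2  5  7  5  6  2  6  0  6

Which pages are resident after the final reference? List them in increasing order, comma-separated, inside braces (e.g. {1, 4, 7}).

{0, 2, 6}

7: fault, frames [7]
4: fault, frames [7, 4]
7: hit
4: hit
7: hit
2: fault, frames [4, 7, 2]
5: fault, evict 4, frames [7, 2, 5]
7: hit
5: hit
6: fault, evict 2, frames [7, 5, 6]
2: fault, evict 7, frames [5, 6, 2]
6: hit
0: fault, evict 5, frames [2, 6, 0]
6: hit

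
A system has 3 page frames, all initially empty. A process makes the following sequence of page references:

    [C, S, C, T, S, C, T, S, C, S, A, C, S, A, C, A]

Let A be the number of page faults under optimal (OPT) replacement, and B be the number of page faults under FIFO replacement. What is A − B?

Under OPT: F F . F . . . . . . F . . . . . → 4 faults.
Under FIFO: F F . F . . . . . . F F F . . . → 6 faults.
A − B = 4 − 6 = -2.

-2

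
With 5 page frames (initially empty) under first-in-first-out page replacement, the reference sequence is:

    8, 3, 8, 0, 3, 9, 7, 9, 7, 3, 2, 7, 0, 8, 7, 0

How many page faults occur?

8: fault, frames {8}
3: fault, frames {8,3}
8: hit
0: fault, frames {8,3,0}
3: hit
9: fault, frames {8,3,0,9}
7: fault, frames {8,3,0,9,7}
9: hit
7: hit
3: hit
2: fault, evict 8, frames {3,0,9,7,2}
7: hit
0: hit
8: fault, evict 3, frames {0,9,7,2,8}
7: hit
0: hit
Page faults: 7.

7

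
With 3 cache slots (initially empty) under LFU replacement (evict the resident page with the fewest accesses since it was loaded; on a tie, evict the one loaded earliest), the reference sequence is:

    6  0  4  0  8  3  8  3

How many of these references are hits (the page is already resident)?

3

6 → miss, frames {6}
0 → miss, frames {6,0}
4 → miss, frames {6,0,4}
0 → hit
8 → miss, evict 6, frames {0,4,8}
3 → miss, evict 4, frames {0,8,3}
8 → hit
3 → hit
Hits: 3.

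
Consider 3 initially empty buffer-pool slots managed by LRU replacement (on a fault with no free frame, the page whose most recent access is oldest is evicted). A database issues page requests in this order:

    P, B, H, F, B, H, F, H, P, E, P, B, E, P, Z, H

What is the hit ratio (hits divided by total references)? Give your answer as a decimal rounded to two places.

P → fault, frames [P]
B → fault, frames [P, B]
H → fault, frames [P, B, H]
F → fault, evict P, frames [B, H, F]
B → hit
H → hit
F → hit
H → hit
P → fault, evict B, frames [F, H, P]
E → fault, evict F, frames [H, P, E]
P → hit
B → fault, evict H, frames [E, P, B]
E → hit
P → hit
Z → fault, evict B, frames [E, P, Z]
H → fault, evict E, frames [P, Z, H]
Hits: 7 of 16 references → 7/16 = 0.4375.

0.44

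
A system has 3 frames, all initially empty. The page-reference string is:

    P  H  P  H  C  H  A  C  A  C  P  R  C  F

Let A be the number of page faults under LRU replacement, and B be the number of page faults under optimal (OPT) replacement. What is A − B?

Under LRU: F F . . F . F . . . F F . F → 7 faults.
Under OPT: F F . . F . F . . . . F . F → 6 faults.
A − B = 7 − 6 = 1.

1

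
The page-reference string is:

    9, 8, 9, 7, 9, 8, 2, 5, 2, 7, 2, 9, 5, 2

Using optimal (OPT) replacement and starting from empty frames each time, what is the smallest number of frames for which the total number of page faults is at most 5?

4

f=1: 14 faults
f=2: 9 faults
f=3: 6 faults
f=4: 5 faults
f=5: 5 faults
Smallest f with faults ≤ 5 is 4.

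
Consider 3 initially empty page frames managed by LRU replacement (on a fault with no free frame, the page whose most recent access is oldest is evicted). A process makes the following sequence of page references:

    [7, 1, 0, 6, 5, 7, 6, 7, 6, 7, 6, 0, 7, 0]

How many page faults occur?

7 → miss, frames {7}
1 → miss, frames {7,1}
0 → miss, frames {7,1,0}
6 → miss, evict 7, frames {1,0,6}
5 → miss, evict 1, frames {0,6,5}
7 → miss, evict 0, frames {6,5,7}
6 → hit
7 → hit
6 → hit
7 → hit
6 → hit
0 → miss, evict 5, frames {7,6,0}
7 → hit
0 → hit
Page faults: 7.

7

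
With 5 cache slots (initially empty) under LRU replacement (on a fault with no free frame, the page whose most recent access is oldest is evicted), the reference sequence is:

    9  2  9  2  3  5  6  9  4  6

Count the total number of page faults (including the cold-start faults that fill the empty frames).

6

9 → miss, frames [9]
2 → miss, frames [9, 2]
9 → hit
2 → hit
3 → miss, frames [9, 2, 3]
5 → miss, frames [9, 2, 3, 5]
6 → miss, frames [9, 2, 3, 5, 6]
9 → hit
4 → miss, evict 2, frames [3, 5, 6, 9, 4]
6 → hit
Page faults: 6.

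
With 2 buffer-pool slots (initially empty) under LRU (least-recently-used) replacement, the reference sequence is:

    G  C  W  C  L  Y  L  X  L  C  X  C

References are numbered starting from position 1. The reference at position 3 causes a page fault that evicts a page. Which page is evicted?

pos 1: G: fault, frames [G]
pos 2: C: fault, frames [G, C]
pos 3: W: fault, evict G, frames [C, W]
At position 3, page G is evicted.

G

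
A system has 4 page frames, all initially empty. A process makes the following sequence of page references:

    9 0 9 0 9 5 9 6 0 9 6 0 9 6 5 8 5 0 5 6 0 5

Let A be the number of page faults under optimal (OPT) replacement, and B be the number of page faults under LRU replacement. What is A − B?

-1

Under OPT: F F . . . F . F . . . . . . . F . . . . . . → 5 faults.
Under LRU: F F . . . F . F . . . . . . . F . F . . . . → 6 faults.
A − B = 5 − 6 = -1.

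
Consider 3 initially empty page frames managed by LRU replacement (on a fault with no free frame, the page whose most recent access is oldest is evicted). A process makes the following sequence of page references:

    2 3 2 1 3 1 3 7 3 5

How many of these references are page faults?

2 → fault, frames {2}
3 → fault, frames {2,3}
2 → hit
1 → fault, frames {3,2,1}
3 → hit
1 → hit
3 → hit
7 → fault, evict 2, frames {1,3,7}
3 → hit
5 → fault, evict 1, frames {7,3,5}
Page faults: 5.

5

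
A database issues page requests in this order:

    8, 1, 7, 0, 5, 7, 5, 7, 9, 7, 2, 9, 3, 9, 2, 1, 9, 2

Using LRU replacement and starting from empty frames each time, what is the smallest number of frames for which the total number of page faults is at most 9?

3

f=1: 18 faults
f=2: 14 faults
f=3: 9 faults
f=4: 9 faults
f=5: 9 faults
f=6: 9 faults
f=7: 8 faults
f=8: 8 faults
Smallest f with faults ≤ 9 is 3.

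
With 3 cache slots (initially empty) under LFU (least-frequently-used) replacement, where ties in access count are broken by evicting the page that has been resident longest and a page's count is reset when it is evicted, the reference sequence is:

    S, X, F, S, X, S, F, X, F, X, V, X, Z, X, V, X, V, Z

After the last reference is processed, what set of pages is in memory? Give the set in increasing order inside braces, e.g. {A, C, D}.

S -> fault, frames {S}
X -> fault, frames {S,X}
F -> fault, frames {S,X,F}
S -> hit
X -> hit
S -> hit
F -> hit
X -> hit
F -> hit
X -> hit
V -> fault, evict S, frames {X,F,V}
X -> hit
Z -> fault, evict V, frames {X,F,Z}
X -> hit
V -> fault, evict Z, frames {X,F,V}
X -> hit
V -> hit
Z -> fault, evict V, frames {X,F,Z}

{F, X, Z}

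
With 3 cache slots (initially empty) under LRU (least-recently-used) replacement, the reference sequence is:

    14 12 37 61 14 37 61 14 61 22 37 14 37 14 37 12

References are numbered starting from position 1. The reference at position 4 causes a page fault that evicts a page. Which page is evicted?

14

pos 1: 14 -> fault, frames {14}
pos 2: 12 -> fault, frames {14,12}
pos 3: 37 -> fault, frames {14,12,37}
pos 4: 61 -> fault, evict 14, frames {12,37,61}
At position 4, page 14 is evicted.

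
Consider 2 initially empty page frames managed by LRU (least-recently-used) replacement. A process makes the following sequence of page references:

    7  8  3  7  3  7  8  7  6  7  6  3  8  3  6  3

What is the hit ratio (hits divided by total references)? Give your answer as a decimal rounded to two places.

7 -> fault, frames [7]
8 -> fault, frames [7, 8]
3 -> fault, evict 7, frames [8, 3]
7 -> fault, evict 8, frames [3, 7]
3 -> hit
7 -> hit
8 -> fault, evict 3, frames [7, 8]
7 -> hit
6 -> fault, evict 8, frames [7, 6]
7 -> hit
6 -> hit
3 -> fault, evict 7, frames [6, 3]
8 -> fault, evict 6, frames [3, 8]
3 -> hit
6 -> fault, evict 8, frames [3, 6]
3 -> hit
Hits: 7 of 16 references → 7/16 = 0.4375.

0.44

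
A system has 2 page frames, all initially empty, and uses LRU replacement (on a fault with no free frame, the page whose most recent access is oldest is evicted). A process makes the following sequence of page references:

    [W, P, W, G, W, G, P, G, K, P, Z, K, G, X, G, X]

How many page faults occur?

W: fault, frames (W)
P: fault, frames (W P)
W: hit
G: fault, evict P, frames (W G)
W: hit
G: hit
P: fault, evict W, frames (G P)
G: hit
K: fault, evict P, frames (G K)
P: fault, evict G, frames (K P)
Z: fault, evict K, frames (P Z)
K: fault, evict P, frames (Z K)
G: fault, evict Z, frames (K G)
X: fault, evict K, frames (G X)
G: hit
X: hit
Page faults: 10.

10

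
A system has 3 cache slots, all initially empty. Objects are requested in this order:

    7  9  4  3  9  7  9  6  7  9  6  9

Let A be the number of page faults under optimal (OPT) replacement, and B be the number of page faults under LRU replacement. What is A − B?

-1

Under OPT: F F F F . . . F . . . . → 5 faults.
Under LRU: F F F F . F . F . . . . → 6 faults.
A − B = 5 − 6 = -1.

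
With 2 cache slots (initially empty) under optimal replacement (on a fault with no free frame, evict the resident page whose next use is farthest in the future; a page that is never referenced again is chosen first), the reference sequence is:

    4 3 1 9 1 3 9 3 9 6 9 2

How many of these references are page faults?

4 -> miss, frames (4)
3 -> miss, frames (4 3)
1 -> miss, evict 4, frames (3 1)
9 -> miss, evict 3, frames (1 9)
1 -> hit
3 -> miss, evict 1, frames (9 3)
9 -> hit
3 -> hit
9 -> hit
6 -> miss, evict 3, frames (9 6)
9 -> hit
2 -> miss, evict 6, frames (9 2)
Page faults: 7.

7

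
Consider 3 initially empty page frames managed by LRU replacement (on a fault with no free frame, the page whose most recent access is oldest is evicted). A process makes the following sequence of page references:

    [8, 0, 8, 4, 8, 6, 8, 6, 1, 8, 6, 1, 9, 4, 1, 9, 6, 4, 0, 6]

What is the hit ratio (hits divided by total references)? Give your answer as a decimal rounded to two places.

8 -> miss, frames {8}
0 -> miss, frames {8,0}
8 -> hit
4 -> miss, frames {0,8,4}
8 -> hit
6 -> miss, evict 0, frames {4,8,6}
8 -> hit
6 -> hit
1 -> miss, evict 4, frames {8,6,1}
8 -> hit
6 -> hit
1 -> hit
9 -> miss, evict 8, frames {6,1,9}
4 -> miss, evict 6, frames {1,9,4}
1 -> hit
9 -> hit
6 -> miss, evict 4, frames {1,9,6}
4 -> miss, evict 1, frames {9,6,4}
0 -> miss, evict 9, frames {6,4,0}
6 -> hit
Hits: 10 of 20 references → 10/20 = 0.5000.

0.50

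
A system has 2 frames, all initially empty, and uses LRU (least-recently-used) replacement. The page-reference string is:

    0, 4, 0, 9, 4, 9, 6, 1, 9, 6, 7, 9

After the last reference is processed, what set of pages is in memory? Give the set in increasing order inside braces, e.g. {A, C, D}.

0 -> miss, frames [0]
4 -> miss, frames [0, 4]
0 -> hit
9 -> miss, evict 4, frames [0, 9]
4 -> miss, evict 0, frames [9, 4]
9 -> hit
6 -> miss, evict 4, frames [9, 6]
1 -> miss, evict 9, frames [6, 1]
9 -> miss, evict 6, frames [1, 9]
6 -> miss, evict 1, frames [9, 6]
7 -> miss, evict 9, frames [6, 7]
9 -> miss, evict 6, frames [7, 9]

{7, 9}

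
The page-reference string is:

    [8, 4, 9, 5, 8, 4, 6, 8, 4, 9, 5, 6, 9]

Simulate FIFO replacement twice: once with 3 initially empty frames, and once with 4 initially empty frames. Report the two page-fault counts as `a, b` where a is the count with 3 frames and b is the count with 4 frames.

3 frames: F F F F F F F . . F F . . → 9 faults.
4 frames: F F F F . . F F F F F F . → 10 faults.
10 > 9: adding a frame increased faults — Belady's anomaly.

9, 10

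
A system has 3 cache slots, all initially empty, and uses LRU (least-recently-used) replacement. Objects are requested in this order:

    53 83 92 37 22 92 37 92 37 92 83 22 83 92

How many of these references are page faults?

7

53 -> fault, frames [53]
83 -> fault, frames [53, 83]
92 -> fault, frames [53, 83, 92]
37 -> fault, evict 53, frames [83, 92, 37]
22 -> fault, evict 83, frames [92, 37, 22]
92 -> hit
37 -> hit
92 -> hit
37 -> hit
92 -> hit
83 -> fault, evict 22, frames [37, 92, 83]
22 -> fault, evict 37, frames [92, 83, 22]
83 -> hit
92 -> hit
Page faults: 7.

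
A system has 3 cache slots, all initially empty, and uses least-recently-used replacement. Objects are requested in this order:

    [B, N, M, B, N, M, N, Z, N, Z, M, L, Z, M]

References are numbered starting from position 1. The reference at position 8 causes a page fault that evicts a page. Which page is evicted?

B

pos 1: B → miss, frames [B]
pos 2: N → miss, frames [B, N]
pos 3: M → miss, frames [B, N, M]
pos 4: B → hit
pos 5: N → hit
pos 6: M → hit
pos 7: N → hit
pos 8: Z → miss, evict B, frames [M, N, Z]
At position 8, page B is evicted.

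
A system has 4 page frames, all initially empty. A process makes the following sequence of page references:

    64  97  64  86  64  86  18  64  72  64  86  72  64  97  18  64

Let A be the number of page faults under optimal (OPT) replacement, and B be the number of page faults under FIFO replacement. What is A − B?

-1

Under OPT: F F . F . . F . F . . . . . F . → 6 faults.
Under FIFO: F F . F . . F . F F . . . F . . → 7 faults.
A − B = 6 − 7 = -1.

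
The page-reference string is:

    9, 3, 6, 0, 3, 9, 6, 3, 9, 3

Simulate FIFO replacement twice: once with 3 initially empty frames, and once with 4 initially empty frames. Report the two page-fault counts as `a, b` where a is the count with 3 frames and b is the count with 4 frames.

3 frames: F F F F . F . F . . → 6 faults.
4 frames: F F F F . . . . . . → 4 faults.
4 < 6: adding a frame reduced faults, as is typical.

6, 4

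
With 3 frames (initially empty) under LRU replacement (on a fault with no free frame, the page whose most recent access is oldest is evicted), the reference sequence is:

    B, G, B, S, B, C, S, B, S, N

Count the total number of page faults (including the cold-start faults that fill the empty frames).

5

B: fault, frames {B}
G: fault, frames {B,G}
B: hit
S: fault, frames {G,B,S}
B: hit
C: fault, evict G, frames {S,B,C}
S: hit
B: hit
S: hit
N: fault, evict C, frames {B,S,N}
Page faults: 5.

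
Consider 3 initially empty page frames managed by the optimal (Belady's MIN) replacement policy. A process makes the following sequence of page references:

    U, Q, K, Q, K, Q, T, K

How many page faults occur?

U -> miss, frames (U)
Q -> miss, frames (U Q)
K -> miss, frames (U Q K)
Q -> hit
K -> hit
Q -> hit
T -> miss, evict Q, frames (U K T)
K -> hit
Page faults: 4.

4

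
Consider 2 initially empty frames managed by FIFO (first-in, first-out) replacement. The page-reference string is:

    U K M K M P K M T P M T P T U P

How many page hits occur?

4

U: miss, frames [U]
K: miss, frames [U, K]
M: miss, evict U, frames [K, M]
K: hit
M: hit
P: miss, evict K, frames [M, P]
K: miss, evict M, frames [P, K]
M: miss, evict P, frames [K, M]
T: miss, evict K, frames [M, T]
P: miss, evict M, frames [T, P]
M: miss, evict T, frames [P, M]
T: miss, evict P, frames [M, T]
P: miss, evict M, frames [T, P]
T: hit
U: miss, evict T, frames [P, U]
P: hit
Hits: 4.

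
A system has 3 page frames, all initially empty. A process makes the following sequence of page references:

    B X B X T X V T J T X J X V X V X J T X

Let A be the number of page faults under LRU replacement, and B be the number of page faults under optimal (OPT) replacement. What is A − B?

1

Under LRU: F F . . F . F . F . F . . F . . . . F . → 8 faults.
Under OPT: F F . . F . F . F . . . . F . . . . F . → 7 faults.
A − B = 8 − 7 = 1.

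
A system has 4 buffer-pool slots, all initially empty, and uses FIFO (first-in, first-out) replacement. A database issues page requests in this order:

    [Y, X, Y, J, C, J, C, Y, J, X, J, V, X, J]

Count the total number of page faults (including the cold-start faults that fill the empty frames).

5

Y: miss, frames (Y)
X: miss, frames (Y X)
Y: hit
J: miss, frames (Y X J)
C: miss, frames (Y X J C)
J: hit
C: hit
Y: hit
J: hit
X: hit
J: hit
V: miss, evict Y, frames (X J C V)
X: hit
J: hit
Page faults: 5.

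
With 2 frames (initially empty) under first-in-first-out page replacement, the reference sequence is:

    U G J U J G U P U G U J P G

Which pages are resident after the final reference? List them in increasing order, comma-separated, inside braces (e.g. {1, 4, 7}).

{G, P}

U: fault, frames [U]
G: fault, frames [U, G]
J: fault, evict U, frames [G, J]
U: fault, evict G, frames [J, U]
J: hit
G: fault, evict J, frames [U, G]
U: hit
P: fault, evict U, frames [G, P]
U: fault, evict G, frames [P, U]
G: fault, evict P, frames [U, G]
U: hit
J: fault, evict U, frames [G, J]
P: fault, evict G, frames [J, P]
G: fault, evict J, frames [P, G]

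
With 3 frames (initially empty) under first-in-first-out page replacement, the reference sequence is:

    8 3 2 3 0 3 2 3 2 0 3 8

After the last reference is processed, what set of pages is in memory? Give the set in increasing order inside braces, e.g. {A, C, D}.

{0, 2, 8}

8: miss, frames [8]
3: miss, frames [8, 3]
2: miss, frames [8, 3, 2]
3: hit
0: miss, evict 8, frames [3, 2, 0]
3: hit
2: hit
3: hit
2: hit
0: hit
3: hit
8: miss, evict 3, frames [2, 0, 8]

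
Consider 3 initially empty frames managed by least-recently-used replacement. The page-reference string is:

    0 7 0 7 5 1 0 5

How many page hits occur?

3

0 → miss, frames [0]
7 → miss, frames [0, 7]
0 → hit
7 → hit
5 → miss, frames [0, 7, 5]
1 → miss, evict 0, frames [7, 5, 1]
0 → miss, evict 7, frames [5, 1, 0]
5 → hit
Hits: 3.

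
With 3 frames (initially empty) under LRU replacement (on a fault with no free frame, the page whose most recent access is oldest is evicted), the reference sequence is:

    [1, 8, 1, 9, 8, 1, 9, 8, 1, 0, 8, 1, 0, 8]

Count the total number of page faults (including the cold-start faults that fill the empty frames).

1: fault, frames (1)
8: fault, frames (1 8)
1: hit
9: fault, frames (8 1 9)
8: hit
1: hit
9: hit
8: hit
1: hit
0: fault, evict 9, frames (8 1 0)
8: hit
1: hit
0: hit
8: hit
Page faults: 4.

4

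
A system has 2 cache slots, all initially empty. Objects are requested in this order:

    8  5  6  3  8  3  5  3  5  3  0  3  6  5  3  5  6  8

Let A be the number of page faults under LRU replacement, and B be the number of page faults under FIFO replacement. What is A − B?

-1

Under LRU: F F F F F . F . . . F . F F F . F F → 12 faults.
Under FIFO: F F F F F . F F . . F . F F F . F F → 13 faults.
A − B = 12 − 13 = -1.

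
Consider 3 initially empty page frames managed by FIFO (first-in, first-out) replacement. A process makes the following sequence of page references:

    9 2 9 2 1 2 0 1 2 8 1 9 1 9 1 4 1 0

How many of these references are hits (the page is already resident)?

9 → fault, frames (9)
2 → fault, frames (9 2)
9 → hit
2 → hit
1 → fault, frames (9 2 1)
2 → hit
0 → fault, evict 9, frames (2 1 0)
1 → hit
2 → hit
8 → fault, evict 2, frames (1 0 8)
1 → hit
9 → fault, evict 1, frames (0 8 9)
1 → fault, evict 0, frames (8 9 1)
9 → hit
1 → hit
4 → fault, evict 8, frames (9 1 4)
1 → hit
0 → fault, evict 9, frames (1 4 0)
Hits: 9.

9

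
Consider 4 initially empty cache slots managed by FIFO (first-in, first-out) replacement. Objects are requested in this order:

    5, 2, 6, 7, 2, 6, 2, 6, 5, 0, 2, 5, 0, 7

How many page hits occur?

5 → fault, frames (5)
2 → fault, frames (5 2)
6 → fault, frames (5 2 6)
7 → fault, frames (5 2 6 7)
2 → hit
6 → hit
2 → hit
6 → hit
5 → hit
0 → fault, evict 5, frames (2 6 7 0)
2 → hit
5 → fault, evict 2, frames (6 7 0 5)
0 → hit
7 → hit
Hits: 8.

8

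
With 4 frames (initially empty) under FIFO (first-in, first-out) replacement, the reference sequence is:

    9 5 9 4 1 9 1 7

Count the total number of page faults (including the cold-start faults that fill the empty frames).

9 -> miss, frames [9]
5 -> miss, frames [9, 5]
9 -> hit
4 -> miss, frames [9, 5, 4]
1 -> miss, frames [9, 5, 4, 1]
9 -> hit
1 -> hit
7 -> miss, evict 9, frames [5, 4, 1, 7]
Page faults: 5.

5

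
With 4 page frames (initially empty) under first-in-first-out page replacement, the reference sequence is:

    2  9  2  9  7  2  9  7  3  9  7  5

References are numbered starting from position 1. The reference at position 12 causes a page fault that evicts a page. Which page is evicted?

pos 1: 2 -> fault, frames (2)
pos 2: 9 -> fault, frames (2 9)
pos 3: 2 -> hit
pos 4: 9 -> hit
pos 5: 7 -> fault, frames (2 9 7)
pos 6: 2 -> hit
pos 7: 9 -> hit
pos 8: 7 -> hit
pos 9: 3 -> fault, frames (2 9 7 3)
pos 10: 9 -> hit
pos 11: 7 -> hit
pos 12: 5 -> fault, evict 2, frames (9 7 3 5)
At position 12, page 2 is evicted.

2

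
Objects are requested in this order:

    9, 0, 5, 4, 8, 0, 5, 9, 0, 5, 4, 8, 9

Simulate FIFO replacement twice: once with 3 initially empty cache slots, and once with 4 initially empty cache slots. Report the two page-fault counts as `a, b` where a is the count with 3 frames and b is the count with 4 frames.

3 frames: F F F F F F F F . . F F . → 10 faults.
4 frames: F F F F F . . F F F F F F → 11 faults.
11 > 10: adding a frame increased faults — Belady's anomaly.

10, 11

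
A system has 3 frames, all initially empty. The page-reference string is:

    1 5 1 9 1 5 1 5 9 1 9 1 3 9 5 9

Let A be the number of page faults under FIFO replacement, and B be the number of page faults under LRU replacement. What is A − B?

Under FIFO: F F . F . . . . . . . . F . . . → 4 faults.
Under LRU: F F . F . . . . . . . . F . F . → 5 faults.
A − B = 4 − 5 = -1.

-1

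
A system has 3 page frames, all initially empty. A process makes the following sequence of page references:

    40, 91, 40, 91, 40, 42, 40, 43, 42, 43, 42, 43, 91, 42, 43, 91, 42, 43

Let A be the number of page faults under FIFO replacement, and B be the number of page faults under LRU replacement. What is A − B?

Under FIFO: F F . . . F . F . . . . . . . . . . → 4 faults.
Under LRU: F F . . . F . F . . . . F . . . . . → 5 faults.
A − B = 4 − 5 = -1.

-1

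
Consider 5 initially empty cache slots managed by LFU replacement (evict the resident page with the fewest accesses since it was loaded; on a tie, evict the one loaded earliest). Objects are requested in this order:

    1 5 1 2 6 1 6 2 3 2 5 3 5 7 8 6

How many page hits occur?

1 → miss, frames [1]
5 → miss, frames [1, 5]
1 → hit
2 → miss, frames [1, 5, 2]
6 → miss, frames [1, 5, 2, 6]
1 → hit
6 → hit
2 → hit
3 → miss, frames [1, 5, 2, 6, 3]
2 → hit
5 → hit
3 → hit
5 → hit
7 → miss, evict 6, frames [1, 5, 2, 3, 7]
8 → miss, evict 7, frames [1, 5, 2, 3, 8]
6 → miss, evict 8, frames [1, 5, 2, 3, 6]
Hits: 8.

8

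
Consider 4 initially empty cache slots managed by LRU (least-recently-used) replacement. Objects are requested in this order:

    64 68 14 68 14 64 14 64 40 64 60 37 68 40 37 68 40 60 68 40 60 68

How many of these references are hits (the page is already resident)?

64 -> miss, frames {64}
68 -> miss, frames {64,68}
14 -> miss, frames {64,68,14}
68 -> hit
14 -> hit
64 -> hit
14 -> hit
64 -> hit
40 -> miss, frames {68,14,64,40}
64 -> hit
60 -> miss, evict 68, frames {14,40,64,60}
37 -> miss, evict 14, frames {40,64,60,37}
68 -> miss, evict 40, frames {64,60,37,68}
40 -> miss, evict 64, frames {60,37,68,40}
37 -> hit
68 -> hit
40 -> hit
60 -> hit
68 -> hit
40 -> hit
60 -> hit
68 -> hit
Hits: 14.

14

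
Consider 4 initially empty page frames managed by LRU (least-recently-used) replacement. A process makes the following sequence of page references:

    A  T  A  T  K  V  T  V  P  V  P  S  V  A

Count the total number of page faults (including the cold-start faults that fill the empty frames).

7

A -> miss, frames {A}
T -> miss, frames {A,T}
A -> hit
T -> hit
K -> miss, frames {A,T,K}
V -> miss, frames {A,T,K,V}
T -> hit
V -> hit
P -> miss, evict A, frames {K,T,V,P}
V -> hit
P -> hit
S -> miss, evict K, frames {T,V,P,S}
V -> hit
A -> miss, evict T, frames {P,S,V,A}
Page faults: 7.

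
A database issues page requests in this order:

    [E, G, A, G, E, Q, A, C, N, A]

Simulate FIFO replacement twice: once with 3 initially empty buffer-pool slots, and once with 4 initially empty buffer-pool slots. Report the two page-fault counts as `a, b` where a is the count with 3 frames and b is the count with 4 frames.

7, 6

3 frames: F F F . . F . F F F → 7 faults.
4 frames: F F F . . F . F F . → 6 faults.
6 < 7: adding a frame reduced faults, as is typical.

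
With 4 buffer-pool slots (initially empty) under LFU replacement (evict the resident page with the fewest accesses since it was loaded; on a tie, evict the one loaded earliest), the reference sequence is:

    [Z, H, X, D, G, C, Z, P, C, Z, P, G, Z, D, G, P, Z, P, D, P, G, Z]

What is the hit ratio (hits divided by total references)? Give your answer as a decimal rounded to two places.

0.45

Z -> fault, frames {Z}
H -> fault, frames {Z,H}
X -> fault, frames {Z,H,X}
D -> fault, frames {Z,H,X,D}
G -> fault, evict Z, frames {H,X,D,G}
C -> fault, evict H, frames {X,D,G,C}
Z -> fault, evict X, frames {D,G,C,Z}
P -> fault, evict D, frames {G,C,Z,P}
C -> hit
Z -> hit
P -> hit
G -> hit
Z -> hit
D -> fault, evict G, frames {C,Z,P,D}
G -> fault, evict D, frames {C,Z,P,G}
P -> hit
Z -> hit
P -> hit
D -> fault, evict G, frames {C,Z,P,D}
P -> hit
G -> fault, evict D, frames {C,Z,P,G}
Z -> hit
Hits: 10 of 22 references → 10/22 = 0.4545.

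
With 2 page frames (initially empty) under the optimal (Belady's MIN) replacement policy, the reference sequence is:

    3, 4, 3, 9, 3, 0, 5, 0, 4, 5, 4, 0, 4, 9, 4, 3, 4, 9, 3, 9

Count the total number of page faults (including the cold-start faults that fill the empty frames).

10

3 → miss, frames (3)
4 → miss, frames (3 4)
3 → hit
9 → miss, evict 4, frames (3 9)
3 → hit
0 → miss, evict 3, frames (9 0)
5 → miss, evict 9, frames (0 5)
0 → hit
4 → miss, evict 0, frames (5 4)
5 → hit
4 → hit
0 → miss, evict 5, frames (4 0)
4 → hit
9 → miss, evict 0, frames (4 9)
4 → hit
3 → miss, evict 9, frames (4 3)
4 → hit
9 → miss, evict 4, frames (3 9)
3 → hit
9 → hit
Page faults: 10.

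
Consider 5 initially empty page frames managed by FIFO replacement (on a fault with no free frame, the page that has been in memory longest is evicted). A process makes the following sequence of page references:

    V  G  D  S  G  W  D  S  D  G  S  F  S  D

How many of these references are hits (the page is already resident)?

8

V: fault, frames [V]
G: fault, frames [V, G]
D: fault, frames [V, G, D]
S: fault, frames [V, G, D, S]
G: hit
W: fault, frames [V, G, D, S, W]
D: hit
S: hit
D: hit
G: hit
S: hit
F: fault, evict V, frames [G, D, S, W, F]
S: hit
D: hit
Hits: 8.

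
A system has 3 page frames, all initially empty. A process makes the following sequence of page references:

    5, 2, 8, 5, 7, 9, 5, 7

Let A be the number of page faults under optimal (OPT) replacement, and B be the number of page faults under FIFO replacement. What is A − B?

-1

Under OPT: F F F . F F . . → 5 faults.
Under FIFO: F F F . F F F . → 6 faults.
A − B = 5 − 6 = -1.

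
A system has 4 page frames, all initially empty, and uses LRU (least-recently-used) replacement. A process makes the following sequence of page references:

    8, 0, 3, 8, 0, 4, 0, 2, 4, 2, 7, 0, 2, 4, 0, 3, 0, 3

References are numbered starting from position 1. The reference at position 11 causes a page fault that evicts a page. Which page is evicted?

8

pos 1: 8: fault, frames {8}
pos 2: 0: fault, frames {8,0}
pos 3: 3: fault, frames {8,0,3}
pos 4: 8: hit
pos 5: 0: hit
pos 6: 4: fault, frames {3,8,0,4}
pos 7: 0: hit
pos 8: 2: fault, evict 3, frames {8,4,0,2}
pos 9: 4: hit
pos 10: 2: hit
pos 11: 7: fault, evict 8, frames {0,4,2,7}
At position 11, page 8 is evicted.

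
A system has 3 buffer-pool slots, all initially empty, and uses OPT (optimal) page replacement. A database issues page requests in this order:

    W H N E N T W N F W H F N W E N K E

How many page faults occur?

10

W → miss, frames (W)
H → miss, frames (W H)
N → miss, frames (W H N)
E → miss, evict H, frames (W N E)
N → hit
T → miss, evict E, frames (W N T)
W → hit
N → hit
F → miss, evict T, frames (W N F)
W → hit
H → miss, evict W, frames (N F H)
F → hit
N → hit
W → miss, evict H, frames (N F W)
E → miss, evict W, frames (N F E)
N → hit
K → miss, evict F, frames (N E K)
E → hit
Page faults: 10.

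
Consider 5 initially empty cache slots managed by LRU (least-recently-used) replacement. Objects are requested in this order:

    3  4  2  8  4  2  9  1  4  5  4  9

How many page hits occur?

3 -> fault, frames [3]
4 -> fault, frames [3, 4]
2 -> fault, frames [3, 4, 2]
8 -> fault, frames [3, 4, 2, 8]
4 -> hit
2 -> hit
9 -> fault, frames [3, 8, 4, 2, 9]
1 -> fault, evict 3, frames [8, 4, 2, 9, 1]
4 -> hit
5 -> fault, evict 8, frames [2, 9, 1, 4, 5]
4 -> hit
9 -> hit
Hits: 5.

5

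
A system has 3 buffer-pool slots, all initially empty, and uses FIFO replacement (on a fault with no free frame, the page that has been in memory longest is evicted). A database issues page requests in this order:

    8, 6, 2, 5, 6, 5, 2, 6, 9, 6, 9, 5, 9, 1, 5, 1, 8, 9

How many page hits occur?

8

8 -> fault, frames [8]
6 -> fault, frames [8, 6]
2 -> fault, frames [8, 6, 2]
5 -> fault, evict 8, frames [6, 2, 5]
6 -> hit
5 -> hit
2 -> hit
6 -> hit
9 -> fault, evict 6, frames [2, 5, 9]
6 -> fault, evict 2, frames [5, 9, 6]
9 -> hit
5 -> hit
9 -> hit
1 -> fault, evict 5, frames [9, 6, 1]
5 -> fault, evict 9, frames [6, 1, 5]
1 -> hit
8 -> fault, evict 6, frames [1, 5, 8]
9 -> fault, evict 1, frames [5, 8, 9]
Hits: 8.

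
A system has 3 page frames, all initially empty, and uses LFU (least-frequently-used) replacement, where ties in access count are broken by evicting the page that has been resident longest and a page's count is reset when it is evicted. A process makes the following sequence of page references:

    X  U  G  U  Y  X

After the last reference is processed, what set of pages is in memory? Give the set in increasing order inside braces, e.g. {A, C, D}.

X: fault, frames {X}
U: fault, frames {X,U}
G: fault, frames {X,U,G}
U: hit
Y: fault, evict X, frames {U,G,Y}
X: fault, evict G, frames {U,Y,X}

{U, X, Y}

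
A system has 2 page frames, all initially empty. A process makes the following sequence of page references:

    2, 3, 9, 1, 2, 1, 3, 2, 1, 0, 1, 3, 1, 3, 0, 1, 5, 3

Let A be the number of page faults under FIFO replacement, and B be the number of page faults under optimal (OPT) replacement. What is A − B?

Under FIFO: F F F F F . F . F F . F F . F . F F → 13 faults.
Under OPT: F F F F . . F . F F . F . . F . F F → 11 faults.
A − B = 13 − 11 = 2.

2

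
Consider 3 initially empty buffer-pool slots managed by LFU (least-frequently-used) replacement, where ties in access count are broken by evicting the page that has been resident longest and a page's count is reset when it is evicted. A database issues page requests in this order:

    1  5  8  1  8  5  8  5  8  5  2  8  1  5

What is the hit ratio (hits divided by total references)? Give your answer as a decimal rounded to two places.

1: fault, frames [1]
5: fault, frames [1, 5]
8: fault, frames [1, 5, 8]
1: hit
8: hit
5: hit
8: hit
5: hit
8: hit
5: hit
2: fault, evict 1, frames [5, 8, 2]
8: hit
1: fault, evict 2, frames [5, 8, 1]
5: hit
Hits: 9 of 14 references → 9/14 = 0.6429.

0.64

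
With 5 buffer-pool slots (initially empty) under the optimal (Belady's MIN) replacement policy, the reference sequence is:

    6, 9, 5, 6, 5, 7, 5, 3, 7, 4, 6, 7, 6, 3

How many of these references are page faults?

6

6: miss, frames (6)
9: miss, frames (6 9)
5: miss, frames (6 9 5)
6: hit
5: hit
7: miss, frames (6 9 5 7)
5: hit
3: miss, frames (6 9 5 7 3)
7: hit
4: miss, evict 5, frames (6 9 7 3 4)
6: hit
7: hit
6: hit
3: hit
Page faults: 6.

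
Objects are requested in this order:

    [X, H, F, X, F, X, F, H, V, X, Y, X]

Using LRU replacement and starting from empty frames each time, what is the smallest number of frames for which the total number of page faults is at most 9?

2

f=1: 12 faults
f=2: 8 faults
f=3: 6 faults
f=4: 5 faults
f=5: 5 faults
Smallest f with faults ≤ 9 is 2.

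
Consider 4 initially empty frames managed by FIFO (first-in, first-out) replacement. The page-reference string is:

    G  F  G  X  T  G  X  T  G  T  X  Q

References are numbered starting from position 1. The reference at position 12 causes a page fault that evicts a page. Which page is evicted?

pos 1: G: miss, frames [G]
pos 2: F: miss, frames [G, F]
pos 3: G: hit
pos 4: X: miss, frames [G, F, X]
pos 5: T: miss, frames [G, F, X, T]
pos 6: G: hit
pos 7: X: hit
pos 8: T: hit
pos 9: G: hit
pos 10: T: hit
pos 11: X: hit
pos 12: Q: miss, evict G, frames [F, X, T, Q]
At position 12, page G is evicted.

G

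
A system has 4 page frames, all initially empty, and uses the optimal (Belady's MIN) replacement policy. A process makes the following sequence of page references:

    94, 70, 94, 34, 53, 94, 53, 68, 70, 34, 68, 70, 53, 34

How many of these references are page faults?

5

94 -> miss, frames [94]
70 -> miss, frames [94, 70]
94 -> hit
34 -> miss, frames [94, 70, 34]
53 -> miss, frames [94, 70, 34, 53]
94 -> hit
53 -> hit
68 -> miss, evict 94, frames [70, 34, 53, 68]
70 -> hit
34 -> hit
68 -> hit
70 -> hit
53 -> hit
34 -> hit
Page faults: 5.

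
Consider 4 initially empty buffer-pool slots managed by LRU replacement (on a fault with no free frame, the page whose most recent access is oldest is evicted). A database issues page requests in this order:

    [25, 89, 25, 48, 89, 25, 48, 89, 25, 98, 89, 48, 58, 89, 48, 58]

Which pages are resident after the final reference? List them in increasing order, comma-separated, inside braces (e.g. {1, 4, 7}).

25 → miss, frames {25}
89 → miss, frames {25,89}
25 → hit
48 → miss, frames {89,25,48}
89 → hit
25 → hit
48 → hit
89 → hit
25 → hit
98 → miss, frames {48,89,25,98}
89 → hit
48 → hit
58 → miss, evict 25, frames {98,89,48,58}
89 → hit
48 → hit
58 → hit

{48, 58, 89, 98}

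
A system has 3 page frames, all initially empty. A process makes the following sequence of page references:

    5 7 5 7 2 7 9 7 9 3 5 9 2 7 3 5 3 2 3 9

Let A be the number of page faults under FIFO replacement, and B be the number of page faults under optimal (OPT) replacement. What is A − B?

Under FIFO: F F . . F . F . . F F . F F F F . F . F → 12 faults.
Under OPT: F F . . F . F . . F . . F F . . . F . F → 9 faults.
A − B = 12 − 9 = 3.

3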